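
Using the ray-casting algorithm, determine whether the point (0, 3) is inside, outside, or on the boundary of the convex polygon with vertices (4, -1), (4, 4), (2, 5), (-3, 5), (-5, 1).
The point (0, 3) lies strictly inside the polygon

Cast a horizontal ray to the right from the query point and count how many polygon edges it crosses (each edge strictly once or zero times, handled with the usual half-open convention). 
Parity of crossings → odd ⇒ inside.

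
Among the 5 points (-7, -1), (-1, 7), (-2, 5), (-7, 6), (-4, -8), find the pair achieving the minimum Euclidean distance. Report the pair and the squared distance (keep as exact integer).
Pair = ((-1, 7), (-2, 5)); squared distance = 5

Compute all C(5, 2) = 10 pairwise squared distances (x_i − x_j)² + (y_i − y_j)². The minimum is 5, attained by the pair ((-1, 7), (-2, 5)).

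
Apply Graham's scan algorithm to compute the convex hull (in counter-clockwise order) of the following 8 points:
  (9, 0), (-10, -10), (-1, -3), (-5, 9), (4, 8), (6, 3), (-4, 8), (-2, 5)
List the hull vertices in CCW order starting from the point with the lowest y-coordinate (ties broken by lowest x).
Hull (CCW) = [(-10, -10), (9, 0), (4, 8), (-5, 9)]

Graham scan procedure:
  1. Find the pivot p₀ = point with lowest y (tie → lowest x): (-10, -10).
  2. Sort the remaining points by polar angle around p₀.
  3. Walk through sorted points, maintaining a stack; pop the top while the last three entries make a non-left turn (cross product ≤ 0).
  4. Final stack is the convex hull in CCW order: (-10, -10), (9, 0), (4, 8), (-5, 9).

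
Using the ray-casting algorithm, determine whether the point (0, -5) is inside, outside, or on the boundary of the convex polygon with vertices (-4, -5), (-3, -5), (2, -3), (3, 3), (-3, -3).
The point (0, -5) lies strictly outside the polygon

Cast a horizontal ray to the right from the query point and count how many polygon edges it crosses (each edge strictly once or zero times, handled with the usual half-open convention). 
Parity of crossings → even ⇒ outside.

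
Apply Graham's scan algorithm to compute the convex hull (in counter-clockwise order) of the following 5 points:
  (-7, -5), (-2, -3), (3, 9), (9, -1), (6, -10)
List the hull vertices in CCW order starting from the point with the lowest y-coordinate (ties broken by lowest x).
Hull (CCW) = [(6, -10), (9, -1), (3, 9), (-7, -5)]

Graham scan procedure:
  1. Find the pivot p₀ = point with lowest y (tie → lowest x): (6, -10).
  2. Sort the remaining points by polar angle around p₀.
  3. Walk through sorted points, maintaining a stack; pop the top while the last three entries make a non-left turn (cross product ≤ 0).
  4. Final stack is the convex hull in CCW order: (6, -10), (9, -1), (3, 9), (-7, -5).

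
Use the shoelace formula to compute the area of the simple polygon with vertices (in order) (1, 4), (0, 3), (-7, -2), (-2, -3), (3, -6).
Area = 40

Shoelace formula: Area = (1/2) |Σ_i (x_i · y_{i+1} − x_{i+1} · y_i)| (indices mod n). Compute each cross term:
  (1)(3) − (0)(4) = 3
  (0)(-2) − (-7)(3) = 21
  (-7)(-3) − (-2)(-2) = 17
  (-2)(-6) − (3)(-3) = 21
  (3)(4) − (1)(-6) = 18
Sum = 80, so (signed) Area = 80/2 = 40, |Area| = 40.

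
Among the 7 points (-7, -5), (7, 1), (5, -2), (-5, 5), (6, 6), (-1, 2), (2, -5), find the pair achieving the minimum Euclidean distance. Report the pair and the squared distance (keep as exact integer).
Pair = ((7, 1), (5, -2)); squared distance = 13

Compute all C(7, 2) = 21 pairwise squared distances (x_i − x_j)² + (y_i − y_j)². The minimum is 13, attained by the pair ((7, 1), (5, -2)).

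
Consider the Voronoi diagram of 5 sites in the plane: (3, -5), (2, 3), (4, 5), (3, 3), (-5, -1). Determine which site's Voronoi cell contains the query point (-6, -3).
Nearest site = (-5, -1)

The Voronoi cell of site s contains exactly those query points closer to s than to any other site. Compute squared distances from q = (-6, -3) to each site:
  (-5 − -6)² + (-1 − -3)² = 5
  (3 − -6)² + (-5 − -3)² = 85
  (2 − -6)² + (3 − -3)² = 100
  (3 − -6)² + (3 − -3)² = 117
  (4 − -6)² + (5 − -3)² = 164
Minimum is attained by (-5, -1), so q lies in its Voronoi cell.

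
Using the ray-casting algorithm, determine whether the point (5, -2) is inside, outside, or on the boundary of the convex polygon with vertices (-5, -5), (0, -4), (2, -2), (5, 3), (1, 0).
The point (5, -2) lies strictly outside the polygon

Cast a horizontal ray to the right from the query point and count how many polygon edges it crosses (each edge strictly once or zero times, handled with the usual half-open convention). 
Parity of crossings → even ⇒ outside.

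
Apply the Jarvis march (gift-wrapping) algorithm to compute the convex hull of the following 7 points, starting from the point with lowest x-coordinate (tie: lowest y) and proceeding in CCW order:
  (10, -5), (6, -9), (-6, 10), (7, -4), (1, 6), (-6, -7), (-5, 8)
Hull (CCW) = [(-6, -7), (6, -9), (10, -5), (1, 6), (-6, 10)]

Jarvis march: at each step, from the current hull vertex p, select the next vertex q as the point such that every other point lies strictly to the left of (or on) the directed line p → q. (Equivalently: for every other point r, the cross product (q − p) × (r − p) ≥ 0.)
Starting point (lowest x, tie lowest y): (-6, -7). Wrap until returning to start. Resulting hull: (-6, -7), (6, -9), (10, -5), (1, 6), (-6, 10).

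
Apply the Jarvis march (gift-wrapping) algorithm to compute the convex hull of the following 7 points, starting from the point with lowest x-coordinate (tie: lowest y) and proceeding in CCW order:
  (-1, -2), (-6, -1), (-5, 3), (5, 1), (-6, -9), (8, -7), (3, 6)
Hull (CCW) = [(-6, -9), (8, -7), (5, 1), (3, 6), (-5, 3), (-6, -1)]

Jarvis march: at each step, from the current hull vertex p, select the next vertex q as the point such that every other point lies strictly to the left of (or on) the directed line p → q. (Equivalently: for every other point r, the cross product (q − p) × (r − p) ≥ 0.)
Starting point (lowest x, tie lowest y): (-6, -9). Wrap until returning to start. Resulting hull: (-6, -9), (8, -7), (5, 1), (3, 6), (-5, 3), (-6, -1).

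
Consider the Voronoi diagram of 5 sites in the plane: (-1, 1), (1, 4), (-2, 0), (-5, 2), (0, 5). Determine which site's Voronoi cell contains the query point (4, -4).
Nearest site = (-1, 1)

The Voronoi cell of site s contains exactly those query points closer to s than to any other site. Compute squared distances from q = (4, -4) to each site:
  (-1 − 4)² + (1 − -4)² = 50
  (-2 − 4)² + (0 − -4)² = 52
  (1 − 4)² + (4 − -4)² = 73
  (0 − 4)² + (5 − -4)² = 97
  (-5 − 4)² + (2 − -4)² = 117
Minimum is attained by (-1, 1), so q lies in its Voronoi cell.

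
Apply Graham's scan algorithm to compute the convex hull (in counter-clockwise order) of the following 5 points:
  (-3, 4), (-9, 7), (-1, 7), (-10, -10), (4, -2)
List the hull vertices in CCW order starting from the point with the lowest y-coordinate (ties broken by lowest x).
Hull (CCW) = [(-10, -10), (4, -2), (-1, 7), (-9, 7)]

Graham scan procedure:
  1. Find the pivot p₀ = point with lowest y (tie → lowest x): (-10, -10).
  2. Sort the remaining points by polar angle around p₀.
  3. Walk through sorted points, maintaining a stack; pop the top while the last three entries make a non-left turn (cross product ≤ 0).
  4. Final stack is the convex hull in CCW order: (-10, -10), (4, -2), (-1, 7), (-9, 7).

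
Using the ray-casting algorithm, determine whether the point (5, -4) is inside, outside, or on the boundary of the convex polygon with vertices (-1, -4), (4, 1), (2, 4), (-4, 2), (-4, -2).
The point (5, -4) lies strictly outside the polygon

Cast a horizontal ray to the right from the query point and count how many polygon edges it crosses (each edge strictly once or zero times, handled with the usual half-open convention). 
Parity of crossings → even ⇒ outside.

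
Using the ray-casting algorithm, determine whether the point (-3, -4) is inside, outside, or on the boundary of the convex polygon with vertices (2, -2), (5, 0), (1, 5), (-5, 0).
The point (-3, -4) lies strictly outside the polygon

Cast a horizontal ray to the right from the query point and count how many polygon edges it crosses (each edge strictly once or zero times, handled with the usual half-open convention). 
Parity of crossings → even ⇒ outside.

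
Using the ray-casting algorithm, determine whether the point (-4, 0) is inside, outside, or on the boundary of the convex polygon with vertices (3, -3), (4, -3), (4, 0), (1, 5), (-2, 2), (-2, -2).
The point (-4, 0) lies strictly outside the polygon

Cast a horizontal ray to the right from the query point and count how many polygon edges it crosses (each edge strictly once or zero times, handled with the usual half-open convention). 
Parity of crossings → even ⇒ outside.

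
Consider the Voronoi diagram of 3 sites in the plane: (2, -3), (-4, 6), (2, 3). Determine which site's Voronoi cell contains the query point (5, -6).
Nearest site = (2, -3)

The Voronoi cell of site s contains exactly those query points closer to s than to any other site. Compute squared distances from q = (5, -6) to each site:
  (2 − 5)² + (-3 − -6)² = 18
  (2 − 5)² + (3 − -6)² = 90
  (-4 − 5)² + (6 − -6)² = 225
Minimum is attained by (2, -3), so q lies in its Voronoi cell.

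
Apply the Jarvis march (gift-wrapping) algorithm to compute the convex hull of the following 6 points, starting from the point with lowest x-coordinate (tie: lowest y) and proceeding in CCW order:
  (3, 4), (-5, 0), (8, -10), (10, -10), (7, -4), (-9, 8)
Hull (CCW) = [(-9, 8), (-5, 0), (8, -10), (10, -10), (3, 4)]

Jarvis march: at each step, from the current hull vertex p, select the next vertex q as the point such that every other point lies strictly to the left of (or on) the directed line p → q. (Equivalently: for every other point r, the cross product (q − p) × (r − p) ≥ 0.)
Starting point (lowest x, tie lowest y): (-9, 8). Wrap until returning to start. Resulting hull: (-9, 8), (-5, 0), (8, -10), (10, -10), (3, 4).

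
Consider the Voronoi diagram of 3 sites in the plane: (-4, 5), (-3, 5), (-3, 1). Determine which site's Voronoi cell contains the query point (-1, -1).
Nearest site = (-3, 1)

The Voronoi cell of site s contains exactly those query points closer to s than to any other site. Compute squared distances from q = (-1, -1) to each site:
  (-3 − -1)² + (1 − -1)² = 8
  (-3 − -1)² + (5 − -1)² = 40
  (-4 − -1)² + (5 − -1)² = 45
Minimum is attained by (-3, 1), so q lies in its Voronoi cell.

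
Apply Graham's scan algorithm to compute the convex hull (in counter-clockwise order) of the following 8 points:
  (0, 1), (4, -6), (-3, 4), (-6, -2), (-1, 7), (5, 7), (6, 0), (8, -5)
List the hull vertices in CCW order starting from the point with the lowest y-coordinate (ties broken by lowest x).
Hull (CCW) = [(4, -6), (8, -5), (5, 7), (-1, 7), (-3, 4), (-6, -2)]

Graham scan procedure:
  1. Find the pivot p₀ = point with lowest y (tie → lowest x): (4, -6).
  2. Sort the remaining points by polar angle around p₀.
  3. Walk through sorted points, maintaining a stack; pop the top while the last three entries make a non-left turn (cross product ≤ 0).
  4. Final stack is the convex hull in CCW order: (4, -6), (8, -5), (5, 7), (-1, 7), (-3, 4), (-6, -2).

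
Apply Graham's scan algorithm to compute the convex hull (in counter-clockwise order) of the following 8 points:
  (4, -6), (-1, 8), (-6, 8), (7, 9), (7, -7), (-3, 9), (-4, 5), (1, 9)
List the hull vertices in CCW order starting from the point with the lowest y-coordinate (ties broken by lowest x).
Hull (CCW) = [(7, -7), (7, 9), (-3, 9), (-6, 8), (-4, 5), (4, -6)]

Graham scan procedure:
  1. Find the pivot p₀ = point with lowest y (tie → lowest x): (7, -7).
  2. Sort the remaining points by polar angle around p₀.
  3. Walk through sorted points, maintaining a stack; pop the top while the last three entries make a non-left turn (cross product ≤ 0).
  4. Final stack is the convex hull in CCW order: (7, -7), (7, 9), (-3, 9), (-6, 8), (-4, 5), (4, -6).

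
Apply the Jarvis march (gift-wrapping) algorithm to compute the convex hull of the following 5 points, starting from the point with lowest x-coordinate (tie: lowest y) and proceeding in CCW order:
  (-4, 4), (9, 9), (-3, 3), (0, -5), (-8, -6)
Hull (CCW) = [(-8, -6), (0, -5), (9, 9), (-4, 4)]

Jarvis march: at each step, from the current hull vertex p, select the next vertex q as the point such that every other point lies strictly to the left of (or on) the directed line p → q. (Equivalently: for every other point r, the cross product (q − p) × (r − p) ≥ 0.)
Starting point (lowest x, tie lowest y): (-8, -6). Wrap until returning to start. Resulting hull: (-8, -6), (0, -5), (9, 9), (-4, 4).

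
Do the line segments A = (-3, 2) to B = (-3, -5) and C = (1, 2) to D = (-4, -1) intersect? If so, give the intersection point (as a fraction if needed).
Yes; intersection at (-3, -2/5) (t = 12/35 on AB, s = 4/5 on CD)

Parametrize AB as A + t(B − A) = (-3 + 0 t, 2 + -7 t) and CD as C + s(D − C) = (1 + -5 s, 2 + -3 s). Solve the linear system for (t, s). Determinant = 35 ≠ 0, so a unique intersection of the containing lines exists. Solution: t = 12/35, s = 4/5 — both in [0, 1], so the segments cross. Intersection point: (-3, -2/5).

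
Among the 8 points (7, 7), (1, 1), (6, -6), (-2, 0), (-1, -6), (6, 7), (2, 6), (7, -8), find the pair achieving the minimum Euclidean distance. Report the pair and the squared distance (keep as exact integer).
Pair = ((7, 7), (6, 7)); squared distance = 1

Compute all C(8, 2) = 28 pairwise squared distances (x_i − x_j)² + (y_i − y_j)². The minimum is 1, attained by the pair ((7, 7), (6, 7)).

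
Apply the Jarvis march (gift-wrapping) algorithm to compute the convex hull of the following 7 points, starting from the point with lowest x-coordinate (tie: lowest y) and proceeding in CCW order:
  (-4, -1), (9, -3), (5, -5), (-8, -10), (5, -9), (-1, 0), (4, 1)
Hull (CCW) = [(-8, -10), (5, -9), (9, -3), (4, 1), (-1, 0), (-4, -1)]

Jarvis march: at each step, from the current hull vertex p, select the next vertex q as the point such that every other point lies strictly to the left of (or on) the directed line p → q. (Equivalently: for every other point r, the cross product (q − p) × (r − p) ≥ 0.)
Starting point (lowest x, tie lowest y): (-8, -10). Wrap until returning to start. Resulting hull: (-8, -10), (5, -9), (9, -3), (4, 1), (-1, 0), (-4, -1).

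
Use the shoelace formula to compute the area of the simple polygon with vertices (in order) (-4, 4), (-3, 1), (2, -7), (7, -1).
Area = 49

Shoelace formula: Area = (1/2) |Σ_i (x_i · y_{i+1} − x_{i+1} · y_i)| (indices mod n). Compute each cross term:
  (-4)(1) − (-3)(4) = 8
  (-3)(-7) − (2)(1) = 19
  (2)(-1) − (7)(-7) = 47
  (7)(4) − (-4)(-1) = 24
Sum = 98, so (signed) Area = 98/2 = 49, |Area| = 49.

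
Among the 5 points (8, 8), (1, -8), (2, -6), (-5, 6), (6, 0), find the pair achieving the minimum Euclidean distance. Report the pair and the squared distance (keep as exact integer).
Pair = ((1, -8), (2, -6)); squared distance = 5

Compute all C(5, 2) = 10 pairwise squared distances (x_i − x_j)² + (y_i − y_j)². The minimum is 5, attained by the pair ((1, -8), (2, -6)).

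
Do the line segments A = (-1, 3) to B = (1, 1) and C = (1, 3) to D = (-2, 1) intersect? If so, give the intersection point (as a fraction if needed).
Yes; intersection at (-1/5, 11/5) (t = 2/5 on AB, s = 2/5 on CD)

Parametrize AB as A + t(B − A) = (-1 + 2 t, 3 + -2 t) and CD as C + s(D − C) = (1 + -3 s, 3 + -2 s). Solve the linear system for (t, s). Determinant = 10 ≠ 0, so a unique intersection of the containing lines exists. Solution: t = 2/5, s = 2/5 — both in [0, 1], so the segments cross. Intersection point: (-1/5, 11/5).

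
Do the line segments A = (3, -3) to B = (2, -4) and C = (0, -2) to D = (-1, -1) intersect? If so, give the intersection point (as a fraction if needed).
No (intersection of containing lines falls outside at least one segment)

Parametrize and solve: t = 1, s = -2. At least one of these is outside [0, 1], so the segments do not intersect.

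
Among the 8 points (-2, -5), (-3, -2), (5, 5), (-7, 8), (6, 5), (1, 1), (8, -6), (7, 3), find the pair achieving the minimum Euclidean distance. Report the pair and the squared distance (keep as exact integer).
Pair = ((5, 5), (6, 5)); squared distance = 1

Compute all C(8, 2) = 28 pairwise squared distances (x_i − x_j)² + (y_i − y_j)². The minimum is 1, attained by the pair ((5, 5), (6, 5)).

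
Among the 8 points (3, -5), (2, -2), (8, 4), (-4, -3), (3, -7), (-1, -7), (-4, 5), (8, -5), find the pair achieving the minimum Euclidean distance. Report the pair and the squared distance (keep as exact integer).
Pair = ((3, -5), (3, -7)); squared distance = 4

Compute all C(8, 2) = 28 pairwise squared distances (x_i − x_j)² + (y_i − y_j)². The minimum is 4, attained by the pair ((3, -5), (3, -7)).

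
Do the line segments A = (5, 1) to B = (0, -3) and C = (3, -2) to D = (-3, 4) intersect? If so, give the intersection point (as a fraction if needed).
Yes; intersection at (20/9, -11/9) (t = 5/9 on AB, s = 7/54 on CD)

Parametrize AB as A + t(B − A) = (5 + -5 t, 1 + -4 t) and CD as C + s(D − C) = (3 + -6 s, -2 + 6 s). Solve the linear system for (t, s). Determinant = 54 ≠ 0, so a unique intersection of the containing lines exists. Solution: t = 5/9, s = 7/54 — both in [0, 1], so the segments cross. Intersection point: (20/9, -11/9).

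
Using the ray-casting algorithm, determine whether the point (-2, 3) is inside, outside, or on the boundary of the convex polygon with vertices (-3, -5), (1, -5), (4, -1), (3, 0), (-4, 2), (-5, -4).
The point (-2, 3) lies strictly outside the polygon

Cast a horizontal ray to the right from the query point and count how many polygon edges it crosses (each edge strictly once or zero times, handled with the usual half-open convention). 
Parity of crossings → even ⇒ outside.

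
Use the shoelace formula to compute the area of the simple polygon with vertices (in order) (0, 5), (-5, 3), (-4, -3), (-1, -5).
Area = 32

Shoelace formula: Area = (1/2) |Σ_i (x_i · y_{i+1} − x_{i+1} · y_i)| (indices mod n). Compute each cross term:
  (0)(3) − (-5)(5) = 25
  (-5)(-3) − (-4)(3) = 27
  (-4)(-5) − (-1)(-3) = 17
  (-1)(5) − (0)(-5) = -5
Sum = 64, so (signed) Area = 64/2 = 32, |Area| = 32.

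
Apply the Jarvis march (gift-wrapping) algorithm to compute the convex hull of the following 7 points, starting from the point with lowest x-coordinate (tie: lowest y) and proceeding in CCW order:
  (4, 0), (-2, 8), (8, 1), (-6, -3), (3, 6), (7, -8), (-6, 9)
Hull (CCW) = [(-6, -3), (7, -8), (8, 1), (3, 6), (-2, 8), (-6, 9)]

Jarvis march: at each step, from the current hull vertex p, select the next vertex q as the point such that every other point lies strictly to the left of (or on) the directed line p → q. (Equivalently: for every other point r, the cross product (q − p) × (r − p) ≥ 0.)
Starting point (lowest x, tie lowest y): (-6, -3). Wrap until returning to start. Resulting hull: (-6, -3), (7, -8), (8, 1), (3, 6), (-2, 8), (-6, 9).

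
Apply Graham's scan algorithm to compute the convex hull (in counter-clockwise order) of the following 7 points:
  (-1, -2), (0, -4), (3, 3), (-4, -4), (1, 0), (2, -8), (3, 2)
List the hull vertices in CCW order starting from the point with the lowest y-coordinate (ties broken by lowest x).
Hull (CCW) = [(2, -8), (3, 2), (3, 3), (-4, -4)]

Graham scan procedure:
  1. Find the pivot p₀ = point with lowest y (tie → lowest x): (2, -8).
  2. Sort the remaining points by polar angle around p₀.
  3. Walk through sorted points, maintaining a stack; pop the top while the last three entries make a non-left turn (cross product ≤ 0).
  4. Final stack is the convex hull in CCW order: (2, -8), (3, 2), (3, 3), (-4, -4).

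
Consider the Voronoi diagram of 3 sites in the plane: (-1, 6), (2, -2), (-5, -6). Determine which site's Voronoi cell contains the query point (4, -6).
Nearest site = (2, -2)

The Voronoi cell of site s contains exactly those query points closer to s than to any other site. Compute squared distances from q = (4, -6) to each site:
  (2 − 4)² + (-2 − -6)² = 20
  (-5 − 4)² + (-6 − -6)² = 81
  (-1 − 4)² + (6 − -6)² = 169
Minimum is attained by (2, -2), so q lies in its Voronoi cell.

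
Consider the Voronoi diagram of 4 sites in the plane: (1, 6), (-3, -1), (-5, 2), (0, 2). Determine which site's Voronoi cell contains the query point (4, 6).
Nearest site = (1, 6)

The Voronoi cell of site s contains exactly those query points closer to s than to any other site. Compute squared distances from q = (4, 6) to each site:
  (1 − 4)² + (6 − 6)² = 9
  (0 − 4)² + (2 − 6)² = 32
  (-5 − 4)² + (2 − 6)² = 97
  (-3 − 4)² + (-1 − 6)² = 98
Minimum is attained by (1, 6), so q lies in its Voronoi cell.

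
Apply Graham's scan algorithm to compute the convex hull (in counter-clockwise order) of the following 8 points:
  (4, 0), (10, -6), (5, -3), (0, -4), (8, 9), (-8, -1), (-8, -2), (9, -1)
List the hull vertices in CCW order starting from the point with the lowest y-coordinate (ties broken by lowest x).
Hull (CCW) = [(10, -6), (8, 9), (-8, -1), (-8, -2), (0, -4)]

Graham scan procedure:
  1. Find the pivot p₀ = point with lowest y (tie → lowest x): (10, -6).
  2. Sort the remaining points by polar angle around p₀.
  3. Walk through sorted points, maintaining a stack; pop the top while the last three entries make a non-left turn (cross product ≤ 0).
  4. Final stack is the convex hull in CCW order: (10, -6), (8, 9), (-8, -1), (-8, -2), (0, -4).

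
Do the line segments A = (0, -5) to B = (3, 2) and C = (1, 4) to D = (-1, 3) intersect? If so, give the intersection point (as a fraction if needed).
No (intersection of containing lines falls outside at least one segment)

Parametrize and solve: t = 17/11, s = -20/11. At least one of these is outside [0, 1], so the segments do not intersect.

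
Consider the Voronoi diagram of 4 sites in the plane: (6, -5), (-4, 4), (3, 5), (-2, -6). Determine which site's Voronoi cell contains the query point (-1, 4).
Nearest site = (-4, 4)

The Voronoi cell of site s contains exactly those query points closer to s than to any other site. Compute squared distances from q = (-1, 4) to each site:
  (-4 − -1)² + (4 − 4)² = 9
  (3 − -1)² + (5 − 4)² = 17
  (-2 − -1)² + (-6 − 4)² = 101
  (6 − -1)² + (-5 − 4)² = 130
Minimum is attained by (-4, 4), so q lies in its Voronoi cell.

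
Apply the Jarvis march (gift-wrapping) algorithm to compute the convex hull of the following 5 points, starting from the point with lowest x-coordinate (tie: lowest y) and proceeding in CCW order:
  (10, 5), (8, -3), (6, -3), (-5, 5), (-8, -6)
Hull (CCW) = [(-8, -6), (8, -3), (10, 5), (-5, 5)]

Jarvis march: at each step, from the current hull vertex p, select the next vertex q as the point such that every other point lies strictly to the left of (or on) the directed line p → q. (Equivalently: for every other point r, the cross product (q − p) × (r − p) ≥ 0.)
Starting point (lowest x, tie lowest y): (-8, -6). Wrap until returning to start. Resulting hull: (-8, -6), (8, -3), (10, 5), (-5, 5).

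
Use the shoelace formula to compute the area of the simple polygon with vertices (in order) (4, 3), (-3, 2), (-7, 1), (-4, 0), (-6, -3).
Area = 19

Shoelace formula: Area = (1/2) |Σ_i (x_i · y_{i+1} − x_{i+1} · y_i)| (indices mod n). Compute each cross term:
  (4)(2) − (-3)(3) = 17
  (-3)(1) − (-7)(2) = 11
  (-7)(0) − (-4)(1) = 4
  (-4)(-3) − (-6)(0) = 12
  (-6)(3) − (4)(-3) = -6
Sum = 38, so (signed) Area = 38/2 = 19, |Area| = 19.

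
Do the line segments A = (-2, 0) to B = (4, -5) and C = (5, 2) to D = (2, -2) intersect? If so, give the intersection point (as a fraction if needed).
No (intersection of containing lines falls outside at least one segment)

Parametrize and solve: t = 22/39, s = 47/39. At least one of these is outside [0, 1], so the segments do not intersect.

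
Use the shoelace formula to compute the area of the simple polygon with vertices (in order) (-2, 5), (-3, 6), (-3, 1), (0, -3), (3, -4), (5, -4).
Area = 61/2

Shoelace formula: Area = (1/2) |Σ_i (x_i · y_{i+1} − x_{i+1} · y_i)| (indices mod n). Compute each cross term:
  (-2)(6) − (-3)(5) = 3
  (-3)(1) − (-3)(6) = 15
  (-3)(-3) − (0)(1) = 9
  (0)(-4) − (3)(-3) = 9
  (3)(-4) − (5)(-4) = 8
  (5)(5) − (-2)(-4) = 17
Sum = 61, so (signed) Area = 61/2 = 61/2, |Area| = 61/2.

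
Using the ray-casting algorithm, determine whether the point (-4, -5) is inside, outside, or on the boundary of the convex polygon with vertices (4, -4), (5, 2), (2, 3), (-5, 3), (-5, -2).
The point (-4, -5) lies strictly outside the polygon

Cast a horizontal ray to the right from the query point and count how many polygon edges it crosses (each edge strictly once or zero times, handled with the usual half-open convention). 
Parity of crossings → even ⇒ outside.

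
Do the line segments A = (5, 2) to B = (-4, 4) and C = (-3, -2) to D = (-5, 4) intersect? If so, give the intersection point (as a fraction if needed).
No (intersection of containing lines falls outside at least one segment)

Parametrize and solve: t = 28/25, s = 26/25. At least one of these is outside [0, 1], so the segments do not intersect.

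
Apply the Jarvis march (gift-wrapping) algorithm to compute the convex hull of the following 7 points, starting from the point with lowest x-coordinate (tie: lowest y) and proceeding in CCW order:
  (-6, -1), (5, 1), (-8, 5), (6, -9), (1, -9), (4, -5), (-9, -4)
Hull (CCW) = [(-9, -4), (1, -9), (6, -9), (5, 1), (-8, 5)]

Jarvis march: at each step, from the current hull vertex p, select the next vertex q as the point such that every other point lies strictly to the left of (or on) the directed line p → q. (Equivalently: for every other point r, the cross product (q − p) × (r − p) ≥ 0.)
Starting point (lowest x, tie lowest y): (-9, -4). Wrap until returning to start. Resulting hull: (-9, -4), (1, -9), (6, -9), (5, 1), (-8, 5).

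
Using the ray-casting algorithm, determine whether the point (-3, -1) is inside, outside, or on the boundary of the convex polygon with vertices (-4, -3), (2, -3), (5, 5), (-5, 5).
The point (-3, -1) lies strictly inside the polygon

Cast a horizontal ray to the right from the query point and count how many polygon edges it crosses (each edge strictly once or zero times, handled with the usual half-open convention). 
Parity of crossings → odd ⇒ inside.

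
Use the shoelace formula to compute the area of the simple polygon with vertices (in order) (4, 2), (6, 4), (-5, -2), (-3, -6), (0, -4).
Area = 32

Shoelace formula: Area = (1/2) |Σ_i (x_i · y_{i+1} − x_{i+1} · y_i)| (indices mod n). Compute each cross term:
  (4)(4) − (6)(2) = 4
  (6)(-2) − (-5)(4) = 8
  (-5)(-6) − (-3)(-2) = 24
  (-3)(-4) − (0)(-6) = 12
  (0)(2) − (4)(-4) = 16
Sum = 64, so (signed) Area = 64/2 = 32, |Area| = 32.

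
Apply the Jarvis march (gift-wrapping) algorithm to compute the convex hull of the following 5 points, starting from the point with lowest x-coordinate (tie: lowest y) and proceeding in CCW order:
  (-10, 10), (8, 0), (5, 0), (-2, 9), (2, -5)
Hull (CCW) = [(-10, 10), (2, -5), (8, 0), (-2, 9)]

Jarvis march: at each step, from the current hull vertex p, select the next vertex q as the point such that every other point lies strictly to the left of (or on) the directed line p → q. (Equivalently: for every other point r, the cross product (q − p) × (r − p) ≥ 0.)
Starting point (lowest x, tie lowest y): (-10, 10). Wrap until returning to start. Resulting hull: (-10, 10), (2, -5), (8, 0), (-2, 9).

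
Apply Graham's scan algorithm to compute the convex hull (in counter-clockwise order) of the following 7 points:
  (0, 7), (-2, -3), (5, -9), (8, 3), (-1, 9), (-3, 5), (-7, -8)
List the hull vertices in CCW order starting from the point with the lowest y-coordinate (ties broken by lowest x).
Hull (CCW) = [(5, -9), (8, 3), (-1, 9), (-3, 5), (-7, -8)]

Graham scan procedure:
  1. Find the pivot p₀ = point with lowest y (tie → lowest x): (5, -9).
  2. Sort the remaining points by polar angle around p₀.
  3. Walk through sorted points, maintaining a stack; pop the top while the last three entries make a non-left turn (cross product ≤ 0).
  4. Final stack is the convex hull in CCW order: (5, -9), (8, 3), (-1, 9), (-3, 5), (-7, -8).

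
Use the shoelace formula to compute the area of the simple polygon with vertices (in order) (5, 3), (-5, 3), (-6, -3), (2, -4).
Area = 119/2

Shoelace formula: Area = (1/2) |Σ_i (x_i · y_{i+1} − x_{i+1} · y_i)| (indices mod n). Compute each cross term:
  (5)(3) − (-5)(3) = 30
  (-5)(-3) − (-6)(3) = 33
  (-6)(-4) − (2)(-3) = 30
  (2)(3) − (5)(-4) = 26
Sum = 119, so (signed) Area = 119/2 = 119/2, |Area| = 119/2.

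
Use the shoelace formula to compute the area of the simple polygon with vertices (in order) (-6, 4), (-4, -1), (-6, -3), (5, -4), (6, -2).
Area = 93/2

Shoelace formula: Area = (1/2) |Σ_i (x_i · y_{i+1} − x_{i+1} · y_i)| (indices mod n). Compute each cross term:
  (-6)(-1) − (-4)(4) = 22
  (-4)(-3) − (-6)(-1) = 6
  (-6)(-4) − (5)(-3) = 39
  (5)(-2) − (6)(-4) = 14
  (6)(4) − (-6)(-2) = 12
Sum = 93, so (signed) Area = 93/2 = 93/2, |Area| = 93/2.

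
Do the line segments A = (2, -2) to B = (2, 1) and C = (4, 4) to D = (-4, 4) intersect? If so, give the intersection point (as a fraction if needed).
No (intersection of containing lines falls outside at least one segment)

Parametrize and solve: t = 2, s = 1/4. At least one of these is outside [0, 1], so the segments do not intersect.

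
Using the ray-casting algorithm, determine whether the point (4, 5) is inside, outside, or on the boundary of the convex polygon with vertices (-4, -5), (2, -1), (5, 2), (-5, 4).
The point (4, 5) lies strictly outside the polygon

Cast a horizontal ray to the right from the query point and count how many polygon edges it crosses (each edge strictly once or zero times, handled with the usual half-open convention). 
Parity of crossings → even ⇒ outside.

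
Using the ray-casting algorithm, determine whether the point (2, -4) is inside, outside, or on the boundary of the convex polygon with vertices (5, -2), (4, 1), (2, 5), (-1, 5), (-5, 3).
The point (2, -4) lies strictly outside the polygon

Cast a horizontal ray to the right from the query point and count how many polygon edges it crosses (each edge strictly once or zero times, handled with the usual half-open convention). 
Parity of crossings → even ⇒ outside.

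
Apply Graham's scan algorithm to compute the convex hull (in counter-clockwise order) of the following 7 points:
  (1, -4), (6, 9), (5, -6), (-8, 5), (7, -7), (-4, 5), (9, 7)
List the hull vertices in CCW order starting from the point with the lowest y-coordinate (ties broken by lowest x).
Hull (CCW) = [(7, -7), (9, 7), (6, 9), (-8, 5), (1, -4)]

Graham scan procedure:
  1. Find the pivot p₀ = point with lowest y (tie → lowest x): (7, -7).
  2. Sort the remaining points by polar angle around p₀.
  3. Walk through sorted points, maintaining a stack; pop the top while the last three entries make a non-left turn (cross product ≤ 0).
  4. Final stack is the convex hull in CCW order: (7, -7), (9, 7), (6, 9), (-8, 5), (1, -4).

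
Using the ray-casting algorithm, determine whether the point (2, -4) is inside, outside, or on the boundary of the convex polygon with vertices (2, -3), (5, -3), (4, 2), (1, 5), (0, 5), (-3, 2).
The point (2, -4) lies strictly outside the polygon

Cast a horizontal ray to the right from the query point and count how many polygon edges it crosses (each edge strictly once or zero times, handled with the usual half-open convention). 
Parity of crossings → even ⇒ outside.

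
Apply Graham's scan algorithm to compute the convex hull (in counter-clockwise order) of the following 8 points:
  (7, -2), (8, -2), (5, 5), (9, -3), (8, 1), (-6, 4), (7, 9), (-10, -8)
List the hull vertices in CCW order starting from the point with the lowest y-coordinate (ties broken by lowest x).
Hull (CCW) = [(-10, -8), (9, -3), (7, 9), (-6, 4)]

Graham scan procedure:
  1. Find the pivot p₀ = point with lowest y (tie → lowest x): (-10, -8).
  2. Sort the remaining points by polar angle around p₀.
  3. Walk through sorted points, maintaining a stack; pop the top while the last three entries make a non-left turn (cross product ≤ 0).
  4. Final stack is the convex hull in CCW order: (-10, -8), (9, -3), (7, 9), (-6, 4).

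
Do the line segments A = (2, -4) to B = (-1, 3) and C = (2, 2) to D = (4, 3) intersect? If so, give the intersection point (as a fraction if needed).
No (intersection of containing lines falls outside at least one segment)

Parametrize and solve: t = 12/17, s = -18/17. At least one of these is outside [0, 1], so the segments do not intersect.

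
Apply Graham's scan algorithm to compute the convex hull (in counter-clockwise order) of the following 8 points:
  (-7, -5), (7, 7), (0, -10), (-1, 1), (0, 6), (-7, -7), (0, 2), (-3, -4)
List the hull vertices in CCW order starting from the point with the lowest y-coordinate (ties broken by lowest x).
Hull (CCW) = [(0, -10), (7, 7), (0, 6), (-7, -5), (-7, -7)]

Graham scan procedure:
  1. Find the pivot p₀ = point with lowest y (tie → lowest x): (0, -10).
  2. Sort the remaining points by polar angle around p₀.
  3. Walk through sorted points, maintaining a stack; pop the top while the last three entries make a non-left turn (cross product ≤ 0).
  4. Final stack is the convex hull in CCW order: (0, -10), (7, 7), (0, 6), (-7, -5), (-7, -7).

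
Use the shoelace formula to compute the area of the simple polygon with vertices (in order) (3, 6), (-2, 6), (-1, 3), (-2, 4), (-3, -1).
Area = 31/2

Shoelace formula: Area = (1/2) |Σ_i (x_i · y_{i+1} − x_{i+1} · y_i)| (indices mod n). Compute each cross term:
  (3)(6) − (-2)(6) = 30
  (-2)(3) − (-1)(6) = 0
  (-1)(4) − (-2)(3) = 2
  (-2)(-1) − (-3)(4) = 14
  (-3)(6) − (3)(-1) = -15
Sum = 31, so (signed) Area = 31/2 = 31/2, |Area| = 31/2.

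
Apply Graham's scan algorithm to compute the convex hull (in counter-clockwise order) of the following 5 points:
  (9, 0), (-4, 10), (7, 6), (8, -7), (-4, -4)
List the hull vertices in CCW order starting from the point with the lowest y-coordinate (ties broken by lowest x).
Hull (CCW) = [(8, -7), (9, 0), (7, 6), (-4, 10), (-4, -4)]

Graham scan procedure:
  1. Find the pivot p₀ = point with lowest y (tie → lowest x): (8, -7).
  2. Sort the remaining points by polar angle around p₀.
  3. Walk through sorted points, maintaining a stack; pop the top while the last three entries make a non-left turn (cross product ≤ 0).
  4. Final stack is the convex hull in CCW order: (8, -7), (9, 0), (7, 6), (-4, 10), (-4, -4).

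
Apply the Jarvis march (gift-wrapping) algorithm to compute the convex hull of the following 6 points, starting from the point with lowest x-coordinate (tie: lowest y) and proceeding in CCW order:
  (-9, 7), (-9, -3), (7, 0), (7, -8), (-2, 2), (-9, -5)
Hull (CCW) = [(-9, -5), (7, -8), (7, 0), (-9, 7)]

Jarvis march: at each step, from the current hull vertex p, select the next vertex q as the point such that every other point lies strictly to the left of (or on) the directed line p → q. (Equivalently: for every other point r, the cross product (q − p) × (r − p) ≥ 0.)
Starting point (lowest x, tie lowest y): (-9, -5). Wrap until returning to start. Resulting hull: (-9, -5), (7, -8), (7, 0), (-9, 7).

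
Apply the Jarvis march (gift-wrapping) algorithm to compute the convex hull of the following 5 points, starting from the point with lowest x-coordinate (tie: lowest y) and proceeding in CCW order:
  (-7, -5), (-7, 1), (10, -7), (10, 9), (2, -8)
Hull (CCW) = [(-7, -5), (2, -8), (10, -7), (10, 9), (-7, 1)]

Jarvis march: at each step, from the current hull vertex p, select the next vertex q as the point such that every other point lies strictly to the left of (or on) the directed line p → q. (Equivalently: for every other point r, the cross product (q − p) × (r − p) ≥ 0.)
Starting point (lowest x, tie lowest y): (-7, -5). Wrap until returning to start. Resulting hull: (-7, -5), (2, -8), (10, -7), (10, 9), (-7, 1).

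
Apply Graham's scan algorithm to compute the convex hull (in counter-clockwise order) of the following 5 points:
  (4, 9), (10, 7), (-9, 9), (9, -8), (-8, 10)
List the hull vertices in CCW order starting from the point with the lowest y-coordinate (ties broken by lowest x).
Hull (CCW) = [(9, -8), (10, 7), (4, 9), (-8, 10), (-9, 9)]

Graham scan procedure:
  1. Find the pivot p₀ = point with lowest y (tie → lowest x): (9, -8).
  2. Sort the remaining points by polar angle around p₀.
  3. Walk through sorted points, maintaining a stack; pop the top while the last three entries make a non-left turn (cross product ≤ 0).
  4. Final stack is the convex hull in CCW order: (9, -8), (10, 7), (4, 9), (-8, 10), (-9, 9).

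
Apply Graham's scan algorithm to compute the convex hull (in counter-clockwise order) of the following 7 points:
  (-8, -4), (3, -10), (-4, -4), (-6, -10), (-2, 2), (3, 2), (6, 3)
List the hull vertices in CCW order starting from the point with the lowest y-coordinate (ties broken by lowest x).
Hull (CCW) = [(-6, -10), (3, -10), (6, 3), (-2, 2), (-8, -4)]

Graham scan procedure:
  1. Find the pivot p₀ = point with lowest y (tie → lowest x): (-6, -10).
  2. Sort the remaining points by polar angle around p₀.
  3. Walk through sorted points, maintaining a stack; pop the top while the last three entries make a non-left turn (cross product ≤ 0).
  4. Final stack is the convex hull in CCW order: (-6, -10), (3, -10), (6, 3), (-2, 2), (-8, -4).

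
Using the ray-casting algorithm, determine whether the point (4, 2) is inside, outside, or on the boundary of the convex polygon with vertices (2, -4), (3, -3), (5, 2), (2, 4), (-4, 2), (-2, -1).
The point (4, 2) lies strictly inside the polygon

Cast a horizontal ray to the right from the query point and count how many polygon edges it crosses (each edge strictly once or zero times, handled with the usual half-open convention). 
Parity of crossings → odd ⇒ inside.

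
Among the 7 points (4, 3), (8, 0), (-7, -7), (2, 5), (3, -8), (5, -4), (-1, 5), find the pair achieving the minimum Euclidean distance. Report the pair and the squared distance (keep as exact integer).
Pair = ((4, 3), (2, 5)); squared distance = 8

Compute all C(7, 2) = 21 pairwise squared distances (x_i − x_j)² + (y_i − y_j)². The minimum is 8, attained by the pair ((4, 3), (2, 5)).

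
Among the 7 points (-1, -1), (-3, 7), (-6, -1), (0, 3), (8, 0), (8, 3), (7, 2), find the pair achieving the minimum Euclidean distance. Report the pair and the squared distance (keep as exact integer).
Pair = ((8, 3), (7, 2)); squared distance = 2

Compute all C(7, 2) = 21 pairwise squared distances (x_i − x_j)² + (y_i − y_j)². The minimum is 2, attained by the pair ((8, 3), (7, 2)).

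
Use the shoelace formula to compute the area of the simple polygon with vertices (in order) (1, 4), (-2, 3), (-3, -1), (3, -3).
Area = 49/2

Shoelace formula: Area = (1/2) |Σ_i (x_i · y_{i+1} − x_{i+1} · y_i)| (indices mod n). Compute each cross term:
  (1)(3) − (-2)(4) = 11
  (-2)(-1) − (-3)(3) = 11
  (-3)(-3) − (3)(-1) = 12
  (3)(4) − (1)(-3) = 15
Sum = 49, so (signed) Area = 49/2 = 49/2, |Area| = 49/2.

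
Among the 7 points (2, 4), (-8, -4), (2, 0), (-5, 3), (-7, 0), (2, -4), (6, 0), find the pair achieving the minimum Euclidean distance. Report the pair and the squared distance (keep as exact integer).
Pair = ((-5, 3), (-7, 0)); squared distance = 13

Compute all C(7, 2) = 21 pairwise squared distances (x_i − x_j)² + (y_i − y_j)². The minimum is 13, attained by the pair ((-5, 3), (-7, 0)).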